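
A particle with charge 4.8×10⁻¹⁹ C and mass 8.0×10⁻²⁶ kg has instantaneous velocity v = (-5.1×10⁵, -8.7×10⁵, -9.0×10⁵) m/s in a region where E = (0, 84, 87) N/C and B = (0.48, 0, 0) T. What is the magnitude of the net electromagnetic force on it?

v×B = (0, -4.32×10⁵, 4.18×10⁵) N/C.
E + v×B = (0, -4.32×10⁵, 4.18×10⁵) N/C.
F = q(E + v×B) = (4.8×10⁻¹⁹ C)·(0, -4.32×10⁵, 4.18×10⁵) = (0, -2.07×10⁻¹³, 2.00×10⁻¹³) N.
|F| = 2.88×10⁻¹³ N.

|F| ≈ 2.88×10⁻¹³ N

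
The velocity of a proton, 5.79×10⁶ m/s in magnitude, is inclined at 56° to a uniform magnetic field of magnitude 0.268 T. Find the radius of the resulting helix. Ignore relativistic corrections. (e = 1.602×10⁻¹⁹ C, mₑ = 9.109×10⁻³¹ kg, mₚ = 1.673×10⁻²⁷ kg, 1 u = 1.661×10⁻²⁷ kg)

v⊥ = v sinθ = 5.79×10⁶·sin56° ≈ 4.800×10⁶ m/s.
r = m v⊥/(|q|B) = (1.673×10⁻²⁷)(4.800×10⁶)/((1.602×10⁻¹⁹)(0.268)) ≈ 0.187 m.

r ≈ 0.187 m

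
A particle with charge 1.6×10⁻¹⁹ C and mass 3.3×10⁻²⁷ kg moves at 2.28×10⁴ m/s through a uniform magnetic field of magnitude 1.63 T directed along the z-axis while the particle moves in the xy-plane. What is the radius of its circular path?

r ≈ 2.88×10⁻⁴ m

The magnetic force provides the centripetal force: |q|vB = mv²/r.
r = mv/(|q|B) = (3.3×10⁻²⁷)(2.28×10⁴)/((1.6×10⁻¹⁹)(1.63)) ≈ 2.88×10⁻⁴ m.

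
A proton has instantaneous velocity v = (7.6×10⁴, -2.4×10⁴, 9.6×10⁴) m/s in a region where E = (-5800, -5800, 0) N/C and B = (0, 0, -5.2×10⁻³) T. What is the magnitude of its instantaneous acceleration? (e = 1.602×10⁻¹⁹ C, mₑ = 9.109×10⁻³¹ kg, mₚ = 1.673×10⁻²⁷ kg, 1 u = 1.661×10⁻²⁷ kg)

v×B = (125, 395, 0) N/C.
E + v×B = (-5680, -5400, 0) N/C.
F = q(E + v×B) = (1.602×10⁻¹⁹ C)·(-5680, -5400, 0) = (-9.09×10⁻¹⁶, -8.66×10⁻¹⁶, 0) N.
|a| = |F|/m = 1.255×10⁻¹⁵/1.673×10⁻²⁷ ≈ 7.50×10¹¹ m/s².

|a| ≈ 7.50×10¹¹ m/s²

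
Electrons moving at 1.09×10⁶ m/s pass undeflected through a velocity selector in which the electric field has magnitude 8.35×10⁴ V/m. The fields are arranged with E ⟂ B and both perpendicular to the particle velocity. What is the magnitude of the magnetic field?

Balance of forces in the selector: qE = qvB ⇒ B = E/v.
B = 8.35×10⁴/1.09×10⁶ = 0.0766 T.

B = 0.0766 T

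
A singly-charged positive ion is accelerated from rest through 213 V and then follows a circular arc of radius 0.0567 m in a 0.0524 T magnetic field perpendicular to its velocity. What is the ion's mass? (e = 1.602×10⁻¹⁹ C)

m ≈ 3.32×10⁻²⁷ kg

Combine |q|V = ½mv² and r = mv/(|q|B): eliminate v to get m = qB²r²/(2V).
m = (1.602×10⁻¹⁹)(0.0524)²(0.0567)²/(2·213) ≈ 3.32×10⁻²⁷ kg.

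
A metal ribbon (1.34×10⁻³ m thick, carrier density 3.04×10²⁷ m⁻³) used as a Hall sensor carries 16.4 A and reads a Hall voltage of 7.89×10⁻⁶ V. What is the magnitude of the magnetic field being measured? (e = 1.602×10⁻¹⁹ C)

From V_H = IB/(n e t), B = V_H n e t / I.
B = (7.89×10⁻⁶)(3.04×10²⁷)(1.602×10⁻¹⁹)(1.34×10⁻³)/16.4 ≈ 0.314 T.

B ≈ 0.314 T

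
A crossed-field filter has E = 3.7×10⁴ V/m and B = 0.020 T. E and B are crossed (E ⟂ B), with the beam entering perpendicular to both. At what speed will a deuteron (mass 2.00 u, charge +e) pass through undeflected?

Straight-line motion ⇒ electric and magnetic forces cancel, so E = vB.
v = E/B = 3.7×10⁴/0.020 = 1.8×10⁶ m/s.

v = 1.8×10⁶ m/s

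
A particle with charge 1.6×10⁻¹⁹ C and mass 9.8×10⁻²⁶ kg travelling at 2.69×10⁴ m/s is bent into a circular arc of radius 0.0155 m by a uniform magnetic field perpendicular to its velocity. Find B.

From |q|vB = mv²/r, B = mv/(|q|r).
B = (9.8×10⁻²⁶)(2.69×10⁴)/((1.6×10⁻¹⁹)(0.0155)) ≈ 1.06 T.

B ≈ 1.06 T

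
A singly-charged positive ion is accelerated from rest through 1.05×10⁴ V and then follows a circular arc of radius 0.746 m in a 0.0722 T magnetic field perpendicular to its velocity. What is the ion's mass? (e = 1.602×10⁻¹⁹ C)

Combine |q|V = ½mv² and r = mv/(|q|B): eliminate v to get m = qB²r²/(2V).
m = (1.602×10⁻¹⁹)(0.0722)²(0.746)²/(2·1.05×10⁴) ≈ 2.21×10⁻²⁶ kg.

m ≈ 2.21×10⁻²⁶ kg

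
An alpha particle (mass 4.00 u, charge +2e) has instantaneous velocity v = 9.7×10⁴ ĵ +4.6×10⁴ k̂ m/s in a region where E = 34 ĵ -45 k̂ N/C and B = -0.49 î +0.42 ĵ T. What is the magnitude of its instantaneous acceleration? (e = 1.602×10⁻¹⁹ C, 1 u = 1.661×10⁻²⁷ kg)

v×B = (-1.93×10⁴, -2.25×10⁴, 4.75×10⁴) N/C.
E + v×B = (-1.93×10⁴, -2.25×10⁴, 4.75×10⁴) N/C.
F = q(E + v×B) = (3.204×10⁻¹⁹ C)·(-1.93×10⁴, -2.25×10⁴, 4.75×10⁴) = (-6.19×10⁻¹⁵, -7.21×10⁻¹⁵, 1.52×10⁻¹⁴) N.
|a| = |F|/m = 1.794×10⁻¹⁴/6.644×10⁻²⁷ ≈ 2.70×10¹² m/s².

|a| ≈ 2.70×10¹² m/s²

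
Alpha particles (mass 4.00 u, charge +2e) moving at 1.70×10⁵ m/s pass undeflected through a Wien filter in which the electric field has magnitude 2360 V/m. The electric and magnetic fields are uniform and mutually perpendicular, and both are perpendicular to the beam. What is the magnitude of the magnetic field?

Balance of forces in the selector: qE = qvB ⇒ B = E/v.
B = 2360/1.70×10⁵ = 0.0139 T.

B = 0.0139 T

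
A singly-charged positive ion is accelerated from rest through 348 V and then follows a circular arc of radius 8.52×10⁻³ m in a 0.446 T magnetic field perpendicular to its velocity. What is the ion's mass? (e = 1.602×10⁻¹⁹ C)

Combine |q|V = ½mv² and r = mv/(|q|B): eliminate v to get m = qB²r²/(2V).
m = (1.602×10⁻¹⁹)(0.446)²(8.52×10⁻³)²/(2·348) ≈ 3.32×10⁻²⁷ kg.

m ≈ 3.32×10⁻²⁷ kg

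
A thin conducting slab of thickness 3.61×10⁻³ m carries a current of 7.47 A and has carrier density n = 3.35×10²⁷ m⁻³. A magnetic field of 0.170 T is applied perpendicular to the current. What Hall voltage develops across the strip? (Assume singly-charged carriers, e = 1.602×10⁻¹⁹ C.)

V_H ≈ 6.55×10⁻⁷ V

V_H = IB/(n e t).
V_H = (7.47)(0.170)/((3.35×10²⁷)(1.602×10⁻¹⁹)(3.61×10⁻³)) ≈ 6.55×10⁻⁷ V.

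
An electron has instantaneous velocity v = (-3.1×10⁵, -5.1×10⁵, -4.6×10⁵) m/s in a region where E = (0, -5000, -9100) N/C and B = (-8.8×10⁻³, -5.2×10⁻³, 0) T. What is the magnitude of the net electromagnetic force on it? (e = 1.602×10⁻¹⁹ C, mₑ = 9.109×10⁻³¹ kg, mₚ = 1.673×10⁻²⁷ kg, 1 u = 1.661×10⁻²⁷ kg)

v×B = (-2390, 4050, -2880) N/C.
E + v×B = (-2390, -952, -1.20×10⁴) N/C.
F = q(E + v×B) = (−1.602×10⁻¹⁹ C)·(-2390, -952, -1.20×10⁴) = (3.83×10⁻¹⁶, 1.53×10⁻¹⁶, 1.92×10⁻¹⁵) N.
|F| = 1.96×10⁻¹⁵ N.

|F| ≈ 1.96×10⁻¹⁵ N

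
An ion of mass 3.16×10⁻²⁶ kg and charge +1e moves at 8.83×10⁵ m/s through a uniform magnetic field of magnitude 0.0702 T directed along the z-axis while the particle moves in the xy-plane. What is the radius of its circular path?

r ≈ 2.48 m

The magnetic force provides the centripetal force: |q|vB = mv²/r.
r = mv/(|q|B) = (3.16×10⁻²⁶)(8.83×10⁵)/((1.602×10⁻¹⁹)(0.0702)) ≈ 2.48 m.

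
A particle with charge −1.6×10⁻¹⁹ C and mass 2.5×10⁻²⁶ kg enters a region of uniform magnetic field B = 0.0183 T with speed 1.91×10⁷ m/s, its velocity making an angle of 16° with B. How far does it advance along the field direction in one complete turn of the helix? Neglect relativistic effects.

p ≈ 985 m

v∥ = v cosθ = 1.91×10⁷·cos16° ≈ 1.836×10⁷ m/s.
T = 2πm/(|q|B) = 2π(2.5×10⁻²⁶)/((1.6×10⁻¹⁹)(0.0183)) ≈ 5.365×10⁻⁵ s.
pitch = v∥ T = (1.836×10⁷)(5.365×10⁻⁵) ≈ 985 m.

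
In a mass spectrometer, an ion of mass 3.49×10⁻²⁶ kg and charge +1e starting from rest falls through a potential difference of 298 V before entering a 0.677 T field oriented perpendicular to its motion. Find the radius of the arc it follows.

r ≈ 0.0168 m

Acceleration: |q|V = ½mv² ⇒ v = √(2|q|V/m) = √(2·1.602×10⁻¹⁹·298/3.49×10⁻²⁶) ≈ 5.230×10⁴ m/s.
In the field: r = mv/(|q|B) = (3.49×10⁻²⁶)(5.230×10⁴)/((1.602×10⁻¹⁹)(0.677)) ≈ 0.0168 m.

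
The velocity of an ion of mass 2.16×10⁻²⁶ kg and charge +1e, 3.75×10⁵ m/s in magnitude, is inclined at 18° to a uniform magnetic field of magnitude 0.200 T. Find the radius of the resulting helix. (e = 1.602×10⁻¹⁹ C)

v⊥ = v sinθ = 3.75×10⁵·sin18° ≈ 1.159×10⁵ m/s.
r = m v⊥/(|q|B) = (2.16×10⁻²⁶)(1.159×10⁵)/((1.602×10⁻¹⁹)(0.200)) ≈ 0.0781 m.

r ≈ 0.0781 m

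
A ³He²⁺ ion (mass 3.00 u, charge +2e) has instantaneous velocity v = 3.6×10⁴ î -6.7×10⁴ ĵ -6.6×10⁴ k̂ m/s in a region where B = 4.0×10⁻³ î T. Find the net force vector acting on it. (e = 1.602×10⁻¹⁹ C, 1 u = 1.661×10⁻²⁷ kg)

v×B = (0, -264, 268) N/C.
F = q v×B = (3.204×10⁻¹⁹ C)·(0, -264, 268) = (0, -8.46×10⁻¹⁷, 8.59×10⁻¹⁷) N.

F ≈ (0, -8.46×10⁻¹⁷, 8.59×10⁻¹⁷) N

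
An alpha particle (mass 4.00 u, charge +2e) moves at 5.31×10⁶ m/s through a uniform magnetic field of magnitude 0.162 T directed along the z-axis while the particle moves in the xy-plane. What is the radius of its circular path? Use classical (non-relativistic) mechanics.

r ≈ 0.680 m

The magnetic force provides the centripetal force: |q|vB = mv²/r.
r = mv/(|q|B) = (6.644×10⁻²⁷)(5.31×10⁶)/((3.204×10⁻¹⁹)(0.162)) ≈ 0.680 m.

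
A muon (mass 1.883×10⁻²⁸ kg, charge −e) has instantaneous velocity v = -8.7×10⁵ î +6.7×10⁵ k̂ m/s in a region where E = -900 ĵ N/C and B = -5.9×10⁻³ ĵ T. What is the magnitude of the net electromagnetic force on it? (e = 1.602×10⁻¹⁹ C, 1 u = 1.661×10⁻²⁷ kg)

v×B = (3950, 0, 5130) N/C.
E + v×B = (3950, -900, 5130) N/C.
F = q(E + v×B) = (−1.602×10⁻¹⁹ C)·(3950, -900, 5130) = (-6.33×10⁻¹⁶, 1.44×10⁻¹⁶, -8.22×10⁻¹⁶) N.
|F| = 1.05×10⁻¹⁵ N.

|F| ≈ 1.05×10⁻¹⁵ N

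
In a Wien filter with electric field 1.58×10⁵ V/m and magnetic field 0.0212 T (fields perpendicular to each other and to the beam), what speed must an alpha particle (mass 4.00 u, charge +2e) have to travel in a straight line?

For undeflected motion the electric and magnetic forces balance: qE = qvB.
v = E/B = 1.58×10⁵/0.0212 = 7.45×10⁶ m/s.

v = 7.45×10⁶ m/s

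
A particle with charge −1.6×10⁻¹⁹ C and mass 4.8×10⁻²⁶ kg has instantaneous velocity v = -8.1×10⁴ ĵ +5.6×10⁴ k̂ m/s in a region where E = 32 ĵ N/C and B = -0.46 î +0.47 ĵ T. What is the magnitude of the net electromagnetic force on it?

v×B = (-2.63×10⁴, -2.58×10⁴, -3.73×10⁴) N/C.
E + v×B = (-2.63×10⁴, -2.57×10⁴, -3.73×10⁴) N/C.
F = q(E + v×B) = (−1.6×10⁻¹⁹ C)·(-2.63×10⁴, -2.57×10⁴, -3.73×10⁴) = (4.21×10⁻¹⁵, 4.12×10⁻¹⁵, 5.96×10⁻¹⁵) N.
|F| = 8.38×10⁻¹⁵ N.

|F| ≈ 8.38×10⁻¹⁵ N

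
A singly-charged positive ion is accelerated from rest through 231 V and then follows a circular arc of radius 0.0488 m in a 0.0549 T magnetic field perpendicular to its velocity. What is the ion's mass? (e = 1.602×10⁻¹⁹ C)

Combine |q|V = ½mv² and r = mv/(|q|B): eliminate v to get m = qB²r²/(2V).
m = (1.602×10⁻¹⁹)(0.0549)²(0.0488)²/(2·231) ≈ 2.49×10⁻²⁷ kg.

m ≈ 2.49×10⁻²⁷ kg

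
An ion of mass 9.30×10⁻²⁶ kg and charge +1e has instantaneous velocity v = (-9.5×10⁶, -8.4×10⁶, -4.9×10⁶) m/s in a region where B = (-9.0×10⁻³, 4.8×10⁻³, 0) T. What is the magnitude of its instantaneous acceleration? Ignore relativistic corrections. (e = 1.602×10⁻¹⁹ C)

v×B = (2.35×10⁴, 4.41×10⁴, -1.21×10⁵) N/C.
F = q v×B = (1.602×10⁻¹⁹ C)·(2.35×10⁴, 4.41×10⁴, -1.21×10⁵) = (3.77×10⁻¹⁵, 7.06×10⁻¹⁵, -1.94×10⁻¹⁴) N.
|a| = |F|/m = 2.100×10⁻¹⁴/9.30×10⁻²⁶ ≈ 2.26×10¹¹ m/s².

|a| ≈ 2.26×10¹¹ m/s²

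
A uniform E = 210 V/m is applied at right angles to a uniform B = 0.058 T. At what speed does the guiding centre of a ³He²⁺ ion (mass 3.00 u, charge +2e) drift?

In crossed fields the guiding centre drifts at v_d = |E×B|/B² = E/B, independent of charge and mass.
v_d = 210/0.058 = 3600 m/s.

v_d ≈ 3600 m/s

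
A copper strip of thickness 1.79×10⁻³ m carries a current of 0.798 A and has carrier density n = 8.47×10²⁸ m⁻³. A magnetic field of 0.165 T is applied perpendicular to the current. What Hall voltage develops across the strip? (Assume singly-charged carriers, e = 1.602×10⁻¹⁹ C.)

V_H = IB/(n e t).
V_H = (0.798)(0.165)/((8.47×10²⁸)(1.602×10⁻¹⁹)(1.79×10⁻³)) ≈ 5.42×10⁻⁹ V.

V_H ≈ 5.42×10⁻⁹ V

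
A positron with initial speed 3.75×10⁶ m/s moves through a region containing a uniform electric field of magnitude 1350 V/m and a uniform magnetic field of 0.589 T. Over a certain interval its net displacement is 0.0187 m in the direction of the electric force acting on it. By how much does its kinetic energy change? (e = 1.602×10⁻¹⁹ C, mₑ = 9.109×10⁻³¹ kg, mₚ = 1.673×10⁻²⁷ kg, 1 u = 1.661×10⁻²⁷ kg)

ΔKE ≈ 4.04×10⁻¹⁸ J

The magnetic force is always ⟂ v and does no work; only the electric force changes KE.
ΔKE = F_E · d = |q|E d = (1.602×10⁻¹⁹)(1350)(0.0187) ≈ 4.04×10⁻¹⁸ J.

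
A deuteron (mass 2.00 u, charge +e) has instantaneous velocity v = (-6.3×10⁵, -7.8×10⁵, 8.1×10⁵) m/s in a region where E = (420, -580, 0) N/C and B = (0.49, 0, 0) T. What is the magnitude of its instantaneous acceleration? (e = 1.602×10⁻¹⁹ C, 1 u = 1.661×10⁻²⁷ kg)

v×B = (0, 3.97×10⁵, 3.82×10⁵) N/C.
E + v×B = (420, 3.96×10⁵, 3.82×10⁵) N/C.
F = q(E + v×B) = (1.602×10⁻¹⁹ C)·(420, 3.96×10⁵, 3.82×10⁵) = (6.73×10⁻¹⁷, 6.35×10⁻¹⁴, 6.12×10⁻¹⁴) N.
|a| = |F|/m = 8.820×10⁻¹⁴/3.322×10⁻²⁷ ≈ 2.66×10¹³ m/s².

|a| ≈ 2.66×10¹³ m/s²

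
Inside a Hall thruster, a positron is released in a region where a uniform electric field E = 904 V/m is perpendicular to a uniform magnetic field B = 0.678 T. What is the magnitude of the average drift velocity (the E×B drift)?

The steady drift has the magnetic force balancing the electric force, so v_d = E/B.
v_d = 904/0.678 = 1330 m/s.

v_d ≈ 1330 m/s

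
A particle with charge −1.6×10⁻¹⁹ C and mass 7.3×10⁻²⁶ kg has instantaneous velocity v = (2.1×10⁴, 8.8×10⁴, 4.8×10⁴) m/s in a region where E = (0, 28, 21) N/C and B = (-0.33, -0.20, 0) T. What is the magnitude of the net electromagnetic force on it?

v×B = (9600, -1.58×10⁴, 2.48×10⁴) N/C.
E + v×B = (9600, -1.58×10⁴, 2.49×10⁴) N/C.
F = q(E + v×B) = (−1.6×10⁻¹⁹ C)·(9600, -1.58×10⁴, 2.49×10⁴) = (-1.54×10⁻¹⁵, 2.53×10⁻¹⁵, -3.98×10⁻¹⁵) N.
|F| = 4.96×10⁻¹⁵ N.

|F| ≈ 4.96×10⁻¹⁵ N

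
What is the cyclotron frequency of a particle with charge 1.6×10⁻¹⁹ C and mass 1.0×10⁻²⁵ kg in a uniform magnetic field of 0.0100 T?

f ≈ 2550 Hz

f = |q|B/(2πm).
f = (1.6×10⁻¹⁹)(0.0100)/(2π·1.0×10⁻²⁵) ≈ 2550 Hz.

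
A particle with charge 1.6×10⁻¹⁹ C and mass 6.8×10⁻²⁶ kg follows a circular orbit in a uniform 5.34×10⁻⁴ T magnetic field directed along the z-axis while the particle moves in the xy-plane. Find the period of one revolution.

The cyclotron period depends only on m, q, B: T = 2πm/(|q|B).
T = 2π(6.8×10⁻²⁶)/((1.6×10⁻¹⁹)(5.34×10⁻⁴)) ≈ 5.00×10⁻³ s.

T ≈ 5.00×10⁻³ s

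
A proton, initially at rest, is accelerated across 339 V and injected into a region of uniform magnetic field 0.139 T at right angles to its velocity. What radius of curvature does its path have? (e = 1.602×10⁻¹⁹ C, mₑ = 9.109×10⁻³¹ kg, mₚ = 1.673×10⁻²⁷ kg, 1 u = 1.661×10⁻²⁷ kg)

r ≈ 0.0191 m

Acceleration: |q|V = ½mv² ⇒ v = √(2|q|V/m) = √(2·1.602×10⁻¹⁹·339/1.673×10⁻²⁷) ≈ 2.548×10⁵ m/s.
In the field: r = mv/(|q|B) = (1.673×10⁻²⁷)(2.548×10⁵)/((1.602×10⁻¹⁹)(0.139)) ≈ 0.0191 m.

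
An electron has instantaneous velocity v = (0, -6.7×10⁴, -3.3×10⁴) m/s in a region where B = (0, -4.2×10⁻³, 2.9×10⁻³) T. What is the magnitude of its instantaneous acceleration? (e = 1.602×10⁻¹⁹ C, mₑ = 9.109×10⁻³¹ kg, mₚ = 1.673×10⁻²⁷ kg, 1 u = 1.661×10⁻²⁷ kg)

v×B = (-333, 0, 0) N/C.
F = q v×B = (−1.602×10⁻¹⁹ C)·(-333, 0, 0) = (5.33×10⁻¹⁷, 0, 0) N.
|a| = |F|/m = 5.333×10⁻¹⁷/9.109×10⁻³¹ ≈ 5.85×10¹³ m/s².

|a| ≈ 5.85×10¹³ m/s²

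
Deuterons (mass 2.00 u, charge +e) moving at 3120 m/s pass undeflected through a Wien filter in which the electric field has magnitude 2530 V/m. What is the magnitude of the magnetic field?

Balance of forces in the selector: qE = qvB ⇒ B = E/v.
B = 2530/3120 = 0.811 T.

B = 0.811 T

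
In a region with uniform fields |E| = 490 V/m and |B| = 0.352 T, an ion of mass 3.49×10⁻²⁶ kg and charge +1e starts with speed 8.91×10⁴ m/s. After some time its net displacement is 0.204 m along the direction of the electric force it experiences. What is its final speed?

v_f ≈ 9.41×10⁴ m/s

B does no work; ΔKE = |q|E d.
½mv_f² = ½mv₀² + |q|Ed = ½(3.49×10⁻²⁶)(8.91×10⁴)² + (1.602×10⁻¹⁹)(490)(0.204) ≈ 1.385×10⁻¹⁶ J + 1.601×10⁻¹⁷ J ≈ 1.545×10⁻¹⁶ J.
v_f = √(2·1.545×10⁻¹⁶/3.49×10⁻²⁶) ≈ 9.41×10⁴ m/s.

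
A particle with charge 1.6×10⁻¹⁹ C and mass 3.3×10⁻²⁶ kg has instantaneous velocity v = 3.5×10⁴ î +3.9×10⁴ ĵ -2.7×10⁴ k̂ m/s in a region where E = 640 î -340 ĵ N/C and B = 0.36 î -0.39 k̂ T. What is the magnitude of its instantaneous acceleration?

v×B = (-1.52×10⁴, 3930, -1.40×10⁴) N/C.
E + v×B = (-1.46×10⁴, 3590, -1.40×10⁴) N/C.
F = q(E + v×B) = (1.6×10⁻¹⁹ C)·(-1.46×10⁴, 3590, -1.40×10⁴) = (-2.33×10⁻¹⁵, 5.74×10⁻¹⁶, -2.25×10⁻¹⁵) N.
|a| = |F|/m = 3.288×10⁻¹⁵/3.3×10⁻²⁶ ≈ 9.96×10¹⁰ m/s².

|a| ≈ 9.96×10¹⁰ m/s²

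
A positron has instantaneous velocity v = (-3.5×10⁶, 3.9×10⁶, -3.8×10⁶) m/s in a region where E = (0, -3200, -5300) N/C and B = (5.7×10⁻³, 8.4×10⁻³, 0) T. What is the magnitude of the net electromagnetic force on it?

|F| ≈ 1.12×10⁻¹⁴ N

v×B = (3.19×10⁴, -2.17×10⁴, -5.16×10⁴) N/C.
E + v×B = (3.19×10⁴, -2.49×10⁴, -5.69×10⁴) N/C.
F = q(E + v×B) = (1.602×10⁻¹⁹ C)·(3.19×10⁴, -2.49×10⁴, -5.69×10⁴) = (5.11×10⁻¹⁵, -3.98×10⁻¹⁵, -9.12×10⁻¹⁵) N.
|F| = 1.12×10⁻¹⁴ N.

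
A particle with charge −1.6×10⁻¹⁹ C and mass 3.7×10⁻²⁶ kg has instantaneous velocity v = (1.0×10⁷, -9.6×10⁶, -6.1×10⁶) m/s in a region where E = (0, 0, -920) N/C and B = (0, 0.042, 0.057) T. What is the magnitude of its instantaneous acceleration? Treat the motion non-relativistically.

v×B = (-2.91×10⁵, -5.70×10⁵, 4.20×10⁵) N/C.
E + v×B = (-2.91×10⁵, -5.70×10⁵, 4.19×10⁵) N/C.
F = q(E + v×B) = (−1.6×10⁻¹⁹ C)·(-2.91×10⁵, -5.70×10⁵, 4.19×10⁵) = (4.66×10⁻¹⁴, 9.12×10⁻¹⁴, -6.71×10⁻¹⁴) N.
|a| = |F|/m = 1.224×10⁻¹³/3.7×10⁻²⁶ ≈ 3.31×10¹² m/s².

|a| ≈ 3.31×10¹² m/s²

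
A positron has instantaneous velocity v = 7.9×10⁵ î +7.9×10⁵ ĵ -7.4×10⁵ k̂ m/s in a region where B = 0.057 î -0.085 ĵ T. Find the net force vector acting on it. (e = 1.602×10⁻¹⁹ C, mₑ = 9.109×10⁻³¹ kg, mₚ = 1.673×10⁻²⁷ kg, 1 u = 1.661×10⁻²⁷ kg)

v×B = (-6.29×10⁴, -4.22×10⁴, -1.12×10⁵) N/C.
F = q v×B = (1.602×10⁻¹⁹ C)·(-6.29×10⁴, -4.22×10⁴, -1.12×10⁵) = (-1.01×10⁻¹⁴, -6.76×10⁻¹⁵, -1.80×10⁻¹⁴) N.

F ≈ (-1.01×10⁻¹⁴, -6.76×10⁻¹⁵, -1.80×10⁻¹⁴) N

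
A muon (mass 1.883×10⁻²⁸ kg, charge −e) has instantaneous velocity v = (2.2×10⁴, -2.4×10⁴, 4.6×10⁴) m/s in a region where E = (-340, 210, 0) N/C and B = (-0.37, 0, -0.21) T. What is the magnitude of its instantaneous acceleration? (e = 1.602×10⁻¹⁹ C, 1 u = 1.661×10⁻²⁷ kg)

v×B = (5040, -1.24×10⁴, -8880) N/C.
E + v×B = (4700, -1.22×10⁴, -8880) N/C.
F = q(E + v×B) = (−1.602×10⁻¹⁹ C)·(4700, -1.22×10⁴, -8880) = (-7.53×10⁻¹⁶, 1.95×10⁻¹⁵, 1.42×10⁻¹⁵) N.
|a| = |F|/m = 2.531×10⁻¹⁵/1.883×10⁻²⁸ ≈ 1.34×10¹³ m/s².

|a| ≈ 1.34×10¹³ m/s²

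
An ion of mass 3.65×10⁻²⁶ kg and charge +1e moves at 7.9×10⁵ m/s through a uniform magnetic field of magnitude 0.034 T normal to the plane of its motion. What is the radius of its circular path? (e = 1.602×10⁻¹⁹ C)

r ≈ 5.3 m

The magnetic force provides the centripetal force: |q|vB = mv²/r.
r = mv/(|q|B) = (3.65×10⁻²⁶)(7.9×10⁵)/((1.602×10⁻¹⁹)(0.034)) ≈ 5.3 m.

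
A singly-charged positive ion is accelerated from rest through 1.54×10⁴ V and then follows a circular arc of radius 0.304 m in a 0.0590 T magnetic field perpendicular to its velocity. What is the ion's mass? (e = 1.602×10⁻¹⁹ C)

m ≈ 1.67×10⁻²⁷ kg

Combine |q|V = ½mv² and r = mv/(|q|B): eliminate v to get m = qB²r²/(2V).
m = (1.602×10⁻¹⁹)(0.0590)²(0.304)²/(2·1.54×10⁴) ≈ 1.67×10⁻²⁷ kg.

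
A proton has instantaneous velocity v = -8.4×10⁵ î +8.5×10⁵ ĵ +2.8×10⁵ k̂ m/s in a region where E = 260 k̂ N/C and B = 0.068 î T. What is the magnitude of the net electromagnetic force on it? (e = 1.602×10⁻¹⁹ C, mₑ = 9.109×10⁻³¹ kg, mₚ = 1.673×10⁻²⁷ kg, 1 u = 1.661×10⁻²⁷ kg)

v×B = (0, 1.90×10⁴, -5.78×10⁴) N/C.
E + v×B = (0, 1.90×10⁴, -5.75×10⁴) N/C.
F = q(E + v×B) = (1.602×10⁻¹⁹ C)·(0, 1.90×10⁴, -5.75×10⁴) = (0, 3.05×10⁻¹⁵, -9.22×10⁻¹⁵) N.
|F| = 9.71×10⁻¹⁵ N.

|F| ≈ 9.71×10⁻¹⁵ N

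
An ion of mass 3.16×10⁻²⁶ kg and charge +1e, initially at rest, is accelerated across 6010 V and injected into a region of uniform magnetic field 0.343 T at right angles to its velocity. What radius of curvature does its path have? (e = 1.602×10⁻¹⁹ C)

r ≈ 0.142 m

Acceleration: |q|V = ½mv² ⇒ v = √(2|q|V/m) = √(2·1.602×10⁻¹⁹·6010/3.16×10⁻²⁶) ≈ 2.469×10⁵ m/s.
In the field: r = mv/(|q|B) = (3.16×10⁻²⁶)(2.469×10⁵)/((1.602×10⁻¹⁹)(0.343)) ≈ 0.142 m.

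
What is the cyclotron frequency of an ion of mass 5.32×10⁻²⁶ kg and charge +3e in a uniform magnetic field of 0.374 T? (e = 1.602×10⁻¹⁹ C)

f = |q|B/(2πm).
f = (4.806×10⁻¹⁹)(0.374)/(2π·5.32×10⁻²⁶) ≈ 5.38×10⁵ Hz.

f ≈ 5.38×10⁵ Hz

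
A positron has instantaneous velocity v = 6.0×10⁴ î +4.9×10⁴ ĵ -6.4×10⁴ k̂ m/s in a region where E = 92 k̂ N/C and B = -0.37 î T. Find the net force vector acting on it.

F ≈ (0, 3.79×10⁻¹⁵, 2.92×10⁻¹⁵) N

v×B = (0, 2.37×10⁴, 1.81×10⁴) N/C.
E + v×B = (0, 2.37×10⁴, 1.82×10⁴) N/C.
F = q(E + v×B) = (1.602×10⁻¹⁹ C)·(0, 2.37×10⁴, 1.82×10⁴) = (0, 3.79×10⁻¹⁵, 2.92×10⁻¹⁵) N.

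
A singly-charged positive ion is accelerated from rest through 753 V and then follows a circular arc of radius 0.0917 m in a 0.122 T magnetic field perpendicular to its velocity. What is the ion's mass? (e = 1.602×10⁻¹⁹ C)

Combine |q|V = ½mv² and r = mv/(|q|B): eliminate v to get m = qB²r²/(2V).
m = (1.602×10⁻¹⁹)(0.122)²(0.0917)²/(2·753) ≈ 1.33×10⁻²⁶ kg.

m ≈ 1.33×10⁻²⁶ kg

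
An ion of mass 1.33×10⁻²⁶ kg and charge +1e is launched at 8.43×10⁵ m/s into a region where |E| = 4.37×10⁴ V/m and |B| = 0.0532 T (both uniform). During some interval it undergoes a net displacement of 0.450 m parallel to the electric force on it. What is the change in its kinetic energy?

ΔKE ≈ 3.15×10⁻¹⁵ J

The magnetic force is always ⟂ v and does no work; only the electric force changes KE.
ΔKE = F_E · d = |q|E d = (1.602×10⁻¹⁹)(4.37×10⁴)(0.450) ≈ 3.15×10⁻¹⁵ J.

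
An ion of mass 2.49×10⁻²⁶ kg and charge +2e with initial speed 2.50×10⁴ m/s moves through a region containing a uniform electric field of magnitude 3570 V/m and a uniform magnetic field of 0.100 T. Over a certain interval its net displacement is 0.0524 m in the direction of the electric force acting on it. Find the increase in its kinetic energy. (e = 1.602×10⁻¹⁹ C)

The magnetic force is always ⟂ v and does no work; only the electric force changes KE.
ΔKE = F_E · d = |q|E d = (3.204×10⁻¹⁹)(3570)(0.0524) ≈ 5.99×10⁻¹⁷ J.

ΔKE ≈ 5.99×10⁻¹⁷ J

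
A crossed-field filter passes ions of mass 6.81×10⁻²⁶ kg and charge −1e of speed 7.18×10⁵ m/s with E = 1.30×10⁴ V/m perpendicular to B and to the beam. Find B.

Balance of forces in the selector: qE = qvB ⇒ B = E/v.
B = 1.30×10⁴/7.18×10⁵ = 0.0181 T.

B = 0.0181 T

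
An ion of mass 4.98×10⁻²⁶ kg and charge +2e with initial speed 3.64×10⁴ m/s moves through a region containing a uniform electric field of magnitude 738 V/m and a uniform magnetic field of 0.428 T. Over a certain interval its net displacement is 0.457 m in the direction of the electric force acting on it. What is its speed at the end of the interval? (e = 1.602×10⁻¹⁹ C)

B does no work; ΔKE = |q|E d.
½mv_f² = ½mv₀² + |q|Ed = ½(4.98×10⁻²⁶)(3.64×10⁴)² + (3.204×10⁻¹⁹)(738)(0.457) ≈ 3.299×10⁻¹⁷ J + 1.081×10⁻¹⁶ J ≈ 1.411×10⁻¹⁶ J.
v_f = √(2·1.411×10⁻¹⁶/4.98×10⁻²⁶) ≈ 7.53×10⁴ m/s.

v_f ≈ 7.53×10⁴ m/s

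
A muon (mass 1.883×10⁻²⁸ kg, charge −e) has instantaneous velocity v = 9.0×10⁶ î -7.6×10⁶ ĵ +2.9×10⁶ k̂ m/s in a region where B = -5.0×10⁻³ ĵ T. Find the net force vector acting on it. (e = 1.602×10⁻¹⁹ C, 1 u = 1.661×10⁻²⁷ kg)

F ≈ (-2.32×10⁻¹⁵, 0, 7.21×10⁻¹⁵) N

v×B = (1.45×10⁴, 0, -4.50×10⁴) N/C.
F = q v×B = (−1.602×10⁻¹⁹ C)·(1.45×10⁴, 0, -4.50×10⁴) = (-2.32×10⁻¹⁵, 0, 7.21×10⁻¹⁵) N.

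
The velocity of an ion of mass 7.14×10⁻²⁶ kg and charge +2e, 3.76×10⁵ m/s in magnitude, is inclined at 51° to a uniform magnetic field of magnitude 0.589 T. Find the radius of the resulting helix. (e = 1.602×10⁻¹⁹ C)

v⊥ = v sinθ = 3.76×10⁵·sin51° ≈ 2.922×10⁵ m/s.
r = m v⊥/(|q|B) = (7.14×10⁻²⁶)(2.922×10⁵)/((3.204×10⁻¹⁹)(0.589)) ≈ 0.111 m.

r ≈ 0.111 m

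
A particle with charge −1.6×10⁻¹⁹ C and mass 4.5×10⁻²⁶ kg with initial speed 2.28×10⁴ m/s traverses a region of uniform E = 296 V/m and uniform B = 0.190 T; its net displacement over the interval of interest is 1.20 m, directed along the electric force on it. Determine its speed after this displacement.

B does no work; ΔKE = |q|E d.
½mv_f² = ½mv₀² + |q|Ed = ½(4.5×10⁻²⁶)(2.28×10⁴)² + (1.6×10⁻¹⁹)(296)(1.20) ≈ 1.170×10⁻¹⁷ J + 5.683×10⁻¹⁷ J ≈ 6.853×10⁻¹⁷ J.
v_f = √(2·6.853×10⁻¹⁷/4.5×10⁻²⁶) ≈ 5.52×10⁴ m/s.

v_f ≈ 5.52×10⁴ m/s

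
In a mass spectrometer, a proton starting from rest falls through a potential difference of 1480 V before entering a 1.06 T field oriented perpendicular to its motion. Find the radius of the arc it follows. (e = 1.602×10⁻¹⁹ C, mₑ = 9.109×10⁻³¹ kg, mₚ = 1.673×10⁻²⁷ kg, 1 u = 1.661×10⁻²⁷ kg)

Acceleration: |q|V = ½mv² ⇒ v = √(2|q|V/m) = √(2·1.602×10⁻¹⁹·1480/1.673×10⁻²⁷) ≈ 5.324×10⁵ m/s.
In the field: r = mv/(|q|B) = (1.673×10⁻²⁷)(5.324×10⁵)/((1.602×10⁻¹⁹)(1.06)) ≈ 5.25×10⁻³ m.

r ≈ 5.25×10⁻³ m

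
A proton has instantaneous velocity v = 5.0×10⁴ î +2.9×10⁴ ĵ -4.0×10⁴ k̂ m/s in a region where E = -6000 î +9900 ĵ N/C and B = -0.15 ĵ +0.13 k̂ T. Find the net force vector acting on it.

F ≈ (-1.32×10⁻¹⁵, 5.45×10⁻¹⁶, -1.20×10⁻¹⁵) N

v×B = (-2230, -6500, -7500) N/C.
E + v×B = (-8230, 3400, -7500) N/C.
F = q(E + v×B) = (1.602×10⁻¹⁹ C)·(-8230, 3400, -7500) = (-1.32×10⁻¹⁵, 5.45×10⁻¹⁶, -1.20×10⁻¹⁵) N.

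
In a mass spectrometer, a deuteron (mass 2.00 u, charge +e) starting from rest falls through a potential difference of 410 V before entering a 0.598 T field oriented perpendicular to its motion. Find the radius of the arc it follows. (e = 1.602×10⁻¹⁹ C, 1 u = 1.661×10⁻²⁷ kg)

r ≈ 6.90×10⁻³ m

Acceleration: |q|V = ½mv² ⇒ v = √(2|q|V/m) = √(2·1.602×10⁻¹⁹·410/3.322×10⁻²⁷) ≈ 1.989×10⁵ m/s.
In the field: r = mv/(|q|B) = (3.322×10⁻²⁷)(1.989×10⁵)/((1.602×10⁻¹⁹)(0.598)) ≈ 6.90×10⁻³ m.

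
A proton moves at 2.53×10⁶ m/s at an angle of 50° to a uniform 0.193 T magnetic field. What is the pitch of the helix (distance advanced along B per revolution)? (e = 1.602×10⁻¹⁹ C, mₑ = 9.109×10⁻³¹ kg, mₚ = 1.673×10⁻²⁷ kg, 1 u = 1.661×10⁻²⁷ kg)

p ≈ 0.553 m

v∥ = v cosθ = 2.53×10⁶·cos50° ≈ 1.626×10⁶ m/s.
T = 2πm/(|q|B) = 2π(1.673×10⁻²⁷)/((1.602×10⁻¹⁹)(0.193)) ≈ 3.400×10⁻⁷ s.
pitch = v∥ T = (1.626×10⁶)(3.400×10⁻⁷) ≈ 0.553 m.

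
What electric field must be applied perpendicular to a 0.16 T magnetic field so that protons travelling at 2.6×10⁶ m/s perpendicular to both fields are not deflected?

E = 4.2×10⁵ V/m

For straight-line motion qE = qvB, so E = vB.
E = 2.6×10⁶ × 0.16 = 4.2×10⁵ V/m.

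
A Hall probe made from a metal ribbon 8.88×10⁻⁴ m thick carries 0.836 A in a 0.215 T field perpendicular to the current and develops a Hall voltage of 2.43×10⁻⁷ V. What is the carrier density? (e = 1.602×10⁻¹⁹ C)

From V_H = IB/(n e t), n = IB/(V_H e t).
n = (0.836)(0.215)/((2.43×10⁻⁷)(1.602×10⁻¹⁹)(8.88×10⁻⁴)) ≈ 5.20×10²⁷ m⁻³.

n ≈ 5.20×10²⁷ m⁻³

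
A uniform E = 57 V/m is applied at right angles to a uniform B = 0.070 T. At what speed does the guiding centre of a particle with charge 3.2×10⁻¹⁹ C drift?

v_d ≈ 810 m/s

The E×B drift speed is v_d = E/B.
v_d = 57/0.070 = 810 m/s.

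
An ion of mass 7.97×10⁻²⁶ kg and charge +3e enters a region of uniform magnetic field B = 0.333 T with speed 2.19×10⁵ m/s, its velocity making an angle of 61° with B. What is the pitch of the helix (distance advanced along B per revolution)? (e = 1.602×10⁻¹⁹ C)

v∥ = v cosθ = 2.19×10⁵·cos61° ≈ 1.062×10⁵ m/s.
T = 2πm/(|q|B) = 2π(7.97×10⁻²⁶)/((4.806×10⁻¹⁹)(0.333)) ≈ 3.129×10⁻⁶ s.
pitch = v∥ T = (1.062×10⁵)(3.129×10⁻⁶) ≈ 0.332 m.

p ≈ 0.332 m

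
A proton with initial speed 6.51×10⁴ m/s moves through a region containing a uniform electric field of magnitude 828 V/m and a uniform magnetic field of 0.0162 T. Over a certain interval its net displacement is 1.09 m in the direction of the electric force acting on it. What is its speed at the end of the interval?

v_f ≈ 4.21×10⁵ m/s

B does no work; ΔKE = |q|E d.
½mv_f² = ½mv₀² + |q|Ed = ½(1.673×10⁻²⁷)(6.51×10⁴)² + (1.602×10⁻¹⁹)(828)(1.09) ≈ 3.545×10⁻¹⁸ J + 1.446×10⁻¹⁶ J ≈ 1.481×10⁻¹⁶ J.
v_f = √(2·1.481×10⁻¹⁶/1.673×10⁻²⁷) ≈ 4.21×10⁵ m/s.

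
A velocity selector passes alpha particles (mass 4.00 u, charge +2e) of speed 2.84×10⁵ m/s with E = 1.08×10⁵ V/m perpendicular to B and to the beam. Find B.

Balance of forces in the selector: qE = qvB ⇒ B = E/v.
B = 1.08×10⁵/2.84×10⁵ = 0.380 T.

B = 0.380 T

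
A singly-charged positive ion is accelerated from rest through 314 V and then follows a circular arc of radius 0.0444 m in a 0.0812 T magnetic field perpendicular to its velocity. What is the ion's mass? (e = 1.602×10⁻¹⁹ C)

m ≈ 3.32×10⁻²⁷ kg

Combine |q|V = ½mv² and r = mv/(|q|B): eliminate v to get m = qB²r²/(2V).
m = (1.602×10⁻¹⁹)(0.0812)²(0.0444)²/(2·314) ≈ 3.32×10⁻²⁷ kg.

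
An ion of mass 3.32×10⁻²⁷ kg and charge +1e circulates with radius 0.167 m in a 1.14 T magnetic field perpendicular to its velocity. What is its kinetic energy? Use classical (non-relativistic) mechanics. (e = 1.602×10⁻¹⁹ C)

v = |q|Br/m, then KE = ½mv² = (qBr)²/(2m).
v = (1.602×10⁻¹⁹)(1.14)(0.167)/3.32×10⁻²⁷ ≈ 9.186×10⁶ m/s.
KE = ½(3.32×10⁻²⁷)(9.186×10⁶)² ≈ 1.40×10⁻¹³ J.

KE ≈ 1.40×10⁻¹³ J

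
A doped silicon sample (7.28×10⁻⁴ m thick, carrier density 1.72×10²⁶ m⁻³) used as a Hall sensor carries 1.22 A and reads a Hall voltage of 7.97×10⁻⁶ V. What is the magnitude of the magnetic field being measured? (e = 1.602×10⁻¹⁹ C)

From V_H = IB/(n e t), B = V_H n e t / I.
B = (7.97×10⁻⁶)(1.72×10²⁶)(1.602×10⁻¹⁹)(7.28×10⁻⁴)/1.22 ≈ 0.131 T.

B ≈ 0.131 T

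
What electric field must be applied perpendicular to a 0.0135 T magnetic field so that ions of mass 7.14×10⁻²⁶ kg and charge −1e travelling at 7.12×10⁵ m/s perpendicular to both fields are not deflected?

For straight-line motion qE = qvB, so E = vB.
E = 7.12×10⁵ × 0.0135 = 9610 V/m.

E = 9610 V/m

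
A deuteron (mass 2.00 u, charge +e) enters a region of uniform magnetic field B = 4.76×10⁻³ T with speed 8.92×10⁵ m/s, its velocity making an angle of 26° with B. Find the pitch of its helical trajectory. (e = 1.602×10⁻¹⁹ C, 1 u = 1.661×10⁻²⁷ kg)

v∥ = v cosθ = 8.92×10⁵·cos26° ≈ 8.017×10⁵ m/s.
T = 2πm/(|q|B) = 2π(3.322×10⁻²⁷)/((1.602×10⁻¹⁹)(4.76×10⁻³)) ≈ 2.737×10⁻⁵ s.
pitch = v∥ T = (8.017×10⁵)(2.737×10⁻⁵) ≈ 21.9 m.

p ≈ 21.9 m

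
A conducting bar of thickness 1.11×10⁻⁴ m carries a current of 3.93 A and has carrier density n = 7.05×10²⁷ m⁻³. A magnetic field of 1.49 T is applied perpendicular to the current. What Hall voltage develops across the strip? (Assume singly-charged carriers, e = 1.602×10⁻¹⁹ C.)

V_H ≈ 4.67×10⁻⁵ V

V_H = IB/(n e t).
V_H = (3.93)(1.49)/((7.05×10²⁷)(1.602×10⁻¹⁹)(1.11×10⁻⁴)) ≈ 4.67×10⁻⁵ V.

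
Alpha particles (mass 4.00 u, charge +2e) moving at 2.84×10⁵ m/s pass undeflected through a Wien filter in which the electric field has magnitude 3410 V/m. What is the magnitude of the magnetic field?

B = 0.0120 T

Balance of forces in the selector: qE = qvB ⇒ B = E/v.
B = 3410/2.84×10⁵ = 0.0120 T.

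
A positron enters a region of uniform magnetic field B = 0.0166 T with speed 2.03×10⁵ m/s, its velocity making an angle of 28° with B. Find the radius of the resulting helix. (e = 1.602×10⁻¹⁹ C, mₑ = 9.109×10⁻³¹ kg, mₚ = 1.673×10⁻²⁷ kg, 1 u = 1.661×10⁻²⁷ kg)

r ≈ 3.26×10⁻⁵ m

v⊥ = v sinθ = 2.03×10⁵·sin28° ≈ 9.530×10⁴ m/s.
r = m v⊥/(|q|B) = (9.109×10⁻³¹)(9.530×10⁴)/((1.602×10⁻¹⁹)(0.0166)) ≈ 3.26×10⁻⁵ m.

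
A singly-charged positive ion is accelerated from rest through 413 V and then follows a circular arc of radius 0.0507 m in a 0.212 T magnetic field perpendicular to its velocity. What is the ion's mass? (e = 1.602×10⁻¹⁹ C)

Combine |q|V = ½mv² and r = mv/(|q|B): eliminate v to get m = qB²r²/(2V).
m = (1.602×10⁻¹⁹)(0.212)²(0.0507)²/(2·413) ≈ 2.24×10⁻²⁶ kg.

m ≈ 2.24×10⁻²⁶ kg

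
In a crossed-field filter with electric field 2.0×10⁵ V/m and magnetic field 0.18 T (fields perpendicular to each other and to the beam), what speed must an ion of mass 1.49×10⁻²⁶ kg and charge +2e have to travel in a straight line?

Zero net Lorentz force requires |qE| = |q v×B|, i.e. E = vB.
v = E/B = 2.0×10⁵/0.18 = 1.1×10⁶ m/s.

v = 1.1×10⁶ m/s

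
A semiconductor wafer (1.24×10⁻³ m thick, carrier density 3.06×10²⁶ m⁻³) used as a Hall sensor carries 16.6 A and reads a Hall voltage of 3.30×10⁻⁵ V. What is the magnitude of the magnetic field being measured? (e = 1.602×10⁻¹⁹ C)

From V_H = IB/(n e t), B = V_H n e t / I.
B = (3.30×10⁻⁵)(3.06×10²⁶)(1.602×10⁻¹⁹)(1.24×10⁻³)/16.6 ≈ 0.121 T.

B ≈ 0.121 T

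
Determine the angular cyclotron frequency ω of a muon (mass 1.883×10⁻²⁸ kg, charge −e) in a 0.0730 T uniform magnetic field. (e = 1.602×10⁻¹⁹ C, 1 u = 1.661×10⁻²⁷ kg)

ω = |q|B/m.
ω = (1.602×10⁻¹⁹)(0.0730)/1.883×10⁻²⁸ ≈ 6.21×10⁷ rad/s.

ω ≈ 6.21×10⁷ rad/s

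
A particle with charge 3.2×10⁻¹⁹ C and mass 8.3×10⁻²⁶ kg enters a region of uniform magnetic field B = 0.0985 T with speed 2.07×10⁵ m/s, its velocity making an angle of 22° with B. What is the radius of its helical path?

v⊥ = v sinθ = 2.07×10⁵·sin22° ≈ 7.754×10⁴ m/s.
r = m v⊥/(|q|B) = (8.3×10⁻²⁶)(7.754×10⁴)/((3.2×10⁻¹⁹)(0.0985)) ≈ 0.204 m.

r ≈ 0.204 m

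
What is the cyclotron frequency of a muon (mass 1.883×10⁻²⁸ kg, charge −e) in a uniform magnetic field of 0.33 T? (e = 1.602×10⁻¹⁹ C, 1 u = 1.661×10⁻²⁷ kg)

f ≈ 4.5×10⁷ Hz

f = |q|B/(2πm).
f = (1.602×10⁻¹⁹)(0.33)/(2π·1.883×10⁻²⁸) ≈ 4.5×10⁷ Hz.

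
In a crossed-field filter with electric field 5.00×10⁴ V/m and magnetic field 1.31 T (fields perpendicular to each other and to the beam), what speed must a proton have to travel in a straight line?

Zero net Lorentz force requires |qE| = |q v×B|, i.e. E = vB.
v = E/B = 5.00×10⁴/1.31 = 3.82×10⁴ m/s.

v = 3.82×10⁴ m/s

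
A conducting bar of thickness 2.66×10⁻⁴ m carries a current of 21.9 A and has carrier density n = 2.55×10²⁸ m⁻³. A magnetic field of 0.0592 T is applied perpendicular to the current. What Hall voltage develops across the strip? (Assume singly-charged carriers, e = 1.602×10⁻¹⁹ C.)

V_H = IB/(n e t).
V_H = (21.9)(0.0592)/((2.55×10²⁸)(1.602×10⁻¹⁹)(2.66×10⁻⁴)) ≈ 1.19×10⁻⁶ V.

V_H ≈ 1.19×10⁻⁶ V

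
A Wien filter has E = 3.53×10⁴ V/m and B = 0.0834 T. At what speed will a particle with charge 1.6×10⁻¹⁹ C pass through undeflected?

For undeflected motion the electric and magnetic forces balance: qE = qvB.
v = E/B = 3.53×10⁴/0.0834 = 4.23×10⁵ m/s.
The result is independent of the particle's charge and mass.

v = 4.23×10⁵ m/s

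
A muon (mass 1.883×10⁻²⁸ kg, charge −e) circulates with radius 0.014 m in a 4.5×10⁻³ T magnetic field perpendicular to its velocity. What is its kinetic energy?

v = |q|Br/m, then KE = ½mv² = (qBr)²/(2m).
v = (1.602×10⁻¹⁹)(4.5×10⁻³)(0.014)/1.883×10⁻²⁸ ≈ 5.360×10⁴ m/s.
KE = ½(1.883×10⁻²⁸)(5.360×10⁴)² ≈ 2.7×10⁻¹⁹ J.

KE ≈ 2.7×10⁻¹⁹ J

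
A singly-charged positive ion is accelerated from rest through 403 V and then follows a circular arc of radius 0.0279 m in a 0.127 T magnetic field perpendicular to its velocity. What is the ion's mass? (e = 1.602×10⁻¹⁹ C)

m ≈ 2.50×10⁻²⁷ kg

Combine |q|V = ½mv² and r = mv/(|q|B): eliminate v to get m = qB²r²/(2V).
m = (1.602×10⁻¹⁹)(0.127)²(0.0279)²/(2·403) ≈ 2.50×10⁻²⁷ kg.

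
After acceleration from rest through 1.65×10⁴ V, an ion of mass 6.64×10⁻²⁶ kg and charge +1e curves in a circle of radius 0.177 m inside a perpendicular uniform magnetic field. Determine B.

v = √(2|q|V/m) = √(2·1.602×10⁻¹⁹·1.65×10⁴/6.64×10⁻²⁶) ≈ 2.822×10⁵ m/s.
B = mv/(|q|r) = (6.64×10⁻²⁶)(2.822×10⁵)/((1.602×10⁻¹⁹)(0.177)) ≈ 0.661 T.

B ≈ 0.661 T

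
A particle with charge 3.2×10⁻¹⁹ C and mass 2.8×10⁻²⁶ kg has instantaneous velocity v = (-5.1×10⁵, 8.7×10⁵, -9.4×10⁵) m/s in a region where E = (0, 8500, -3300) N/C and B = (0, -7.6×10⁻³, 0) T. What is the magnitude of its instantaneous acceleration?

|a| ≈ 1.27×10¹¹ m/s²

v×B = (-7140, 0, 3880) N/C.
E + v×B = (-7140, 8500, 576) N/C.
F = q(E + v×B) = (3.2×10⁻¹⁹ C)·(-7140, 8500, 576) = (-2.29×10⁻¹⁵, 2.72×10⁻¹⁵, 1.84×10⁻¹⁶) N.
|a| = |F|/m = 3.558×10⁻¹⁵/2.8×10⁻²⁶ ≈ 1.27×10¹¹ m/s².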